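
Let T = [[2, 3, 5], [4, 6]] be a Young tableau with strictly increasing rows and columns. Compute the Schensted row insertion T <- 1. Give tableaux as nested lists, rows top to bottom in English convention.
In row 1, 1 replaces 2 (the leftmost entry greater than 1); 2 is bumped to row 2. In row 2, 2 replaces 4 (the leftmost entry greater than 2); 4 is bumped to row 3. 4 starts a new row 3. The new tableau is [[1, 3, 5], [2, 6], [4]].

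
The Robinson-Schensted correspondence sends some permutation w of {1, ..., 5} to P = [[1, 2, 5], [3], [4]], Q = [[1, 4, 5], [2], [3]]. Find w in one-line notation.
Reverse the RSK construction: for i from n down to 1, find the cell of Q containing i, remove the entry at that cell from P, and reverse-bump it up through P; the value ejected from row 1 is w(i).

Step i=5: Q has 5 at row 1, column 3; remove that cell from P, ejecting 5. So w(5) = 5. P is now [[1, 2], [3], [4]].
Step i=4: Q has 4 at row 1, column 2; remove that cell from P, ejecting 2. So w(4) = 2. P is now [[1], [3], [4]].
Step i=3: Q has 3 at row 3, column 1; remove 4 from row 3 of P and reverse-bump: 4 enters row 2 and ejects 3; 3 enters row 1 and ejects 1. So w(3) = 1. P is now [[3], [4]].
Step i=2: Q has 2 at row 2, column 1; remove 4 from row 2 of P and reverse-bump: 4 enters row 1 and ejects 3. So w(2) = 3. P is now [[4]].
Step i=1: Q has 1 at row 1, column 1; remove that cell from P, ejecting 4. So w(1) = 4. P is now [].

So w = 4 3 1 2 5.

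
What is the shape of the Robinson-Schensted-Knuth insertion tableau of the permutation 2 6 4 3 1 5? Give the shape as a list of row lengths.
Row-insert each entry into an empty tableau.

After inserting 2: P = [[2]].
After inserting 6: P = [[2, 6]].
After inserting 4: P = [[2, 4], [6]].
After inserting 3: P = [[2, 3], [4], [6]].
After inserting 1: P = [[1, 3], [2], [4], [6]].
After inserting 5: P = [[1, 3, 5], [2], [4], [6]].

The final insertion tableau P = [[1, 3, 5], [2], [4], [6]] has shape [3, 1, 1, 1].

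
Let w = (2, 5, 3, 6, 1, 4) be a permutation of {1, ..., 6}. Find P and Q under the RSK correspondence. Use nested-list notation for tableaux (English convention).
Insert each entry of the permutation into P by Schensted row insertion, recording in Q the position of each new cell.

Insert 2: appended to row 1. P = [[2]].
Insert 5: appended to row 1. P = [[2, 5]].
Insert 3: 3 bumps 5 from row 1; 5 starts row 2. P = [[2, 3], [5]].
Insert 6: appended to row 1. P = [[2, 3, 6], [5]].
Insert 1: 1 bumps 2 from row 1; 2 bumps 5 from row 2; 5 starts row 3. P = [[1, 3, 6], [2], [5]].
Insert 4: 4 bumps 6 from row 1; 6 appends to row 2. P = [[1, 3, 4], [2, 6], [5]].

So P = [[1, 3, 4], [2, 6], [5]], Q = [[1, 2, 4], [3, 6], [5]].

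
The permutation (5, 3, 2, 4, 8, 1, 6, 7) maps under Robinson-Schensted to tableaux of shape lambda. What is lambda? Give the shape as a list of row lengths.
Row-insert each entry into an empty tableau.

After inserting 5: P = [[5]].
After inserting 3: P = [[3], [5]].
After inserting 2: P = [[2], [3], [5]].
After inserting 4: P = [[2, 4], [3], [5]].
After inserting 8: P = [[2, 4, 8], [3], [5]].
After inserting 1: P = [[1, 4, 8], [2], [3], [5]].
After inserting 6: P = [[1, 4, 6], [2, 8], [3], [5]].
After inserting 7: P = [[1, 4, 6, 7], [2, 8], [3], [5]].

The final insertion tableau P = [[1, 4, 6, 7], [2, 8], [3], [5]] has shape [4, 2, 1, 1].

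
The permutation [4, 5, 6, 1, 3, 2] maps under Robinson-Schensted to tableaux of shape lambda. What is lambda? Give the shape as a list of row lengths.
[3, 2, 1]

Row-insert each entry into an empty tableau.

After inserting 4: P = [[4]].
After inserting 5: P = [[4, 5]].
After inserting 6: P = [[4, 5, 6]].
After inserting 1: P = [[1, 5, 6], [4]].
After inserting 3: P = [[1, 3, 6], [4, 5]].
After inserting 2: P = [[1, 2, 6], [3, 5], [4]].

The final insertion tableau P = [[1, 2, 6], [3, 5], [4]] has shape [3, 2, 1].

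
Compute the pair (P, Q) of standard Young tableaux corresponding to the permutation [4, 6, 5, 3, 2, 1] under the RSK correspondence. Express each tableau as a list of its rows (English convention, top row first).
Insert each entry of the permutation into P by Schensted row insertion, recording in Q the position of each new cell.

Insert 4: appended to row 1. P = [[4]], Q = [[1]].
Insert 6: appended to row 1. P = [[4, 6]], Q = [[1, 2]].
Insert 5: 5 bumps 6 from row 1; 6 starts row 2. P = [[4, 5], [6]], Q = [[1, 2], [3]].
Insert 3: 3 bumps 4 from row 1; 4 bumps 6 from row 2; 6 starts row 3. P = [[3, 5], [4], [6]], Q = [[1, 2], [3], [4]].
Insert 2: 2 bumps 3 from row 1; 3 bumps 4 from row 2; 4 bumps 6 from row 3; 6 starts row 4. P = [[2, 5], [3], [4], [6]], Q = [[1, 2], [3], [4], [5]].
Insert 1: 1 bumps 2 from row 1; 2 bumps 3 from row 2; 3 bumps 4 from row 3; 4 bumps 6 from row 4; 6 starts row 5. P = [[1, 5], [2], [3], [4], [6]], Q = [[1, 2], [3], [4], [5], [6]].

So P = [[1, 5], [2], [3], [4], [6]], Q = [[1, 2], [3], [4], [5], [6]].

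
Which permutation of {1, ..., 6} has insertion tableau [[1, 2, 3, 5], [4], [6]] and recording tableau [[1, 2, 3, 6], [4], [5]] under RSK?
Reverse the RSK construction: for i from n down to 1, find the cell of Q containing i, remove the entry at that cell from P, and reverse-bump it up through P; the value ejected from row 1 is w(i).

Step i=6: Q has 6 at row 1, column 4; remove that cell from P, ejecting 5. So w(6) = 5. P is now [[1, 2, 3], [4], [6]].
Step i=5: Q has 5 at row 3, column 1; remove 6 from row 3 of P and reverse-bump: 6 enters row 2 and ejects 4; 4 enters row 1 and ejects 3. So w(5) = 3. P is now [[1, 2, 4], [6]].
Step i=4: Q has 4 at row 2, column 1; remove 6 from row 2 of P and reverse-bump: 6 enters row 1 and ejects 4. So w(4) = 4. P is now [[1, 2, 6]].
Step i=3: Q has 3 at row 1, column 3; remove that cell from P, ejecting 6. So w(3) = 6. P is now [[1, 2]].
Step i=2: Q has 2 at row 1, column 2; remove that cell from P, ejecting 2. So w(2) = 2. P is now [[1]].
Step i=1: Q has 1 at row 1, column 1; remove that cell from P, ejecting 1. So w(1) = 1. P is now [].

So w = 1 2 6 4 3 5.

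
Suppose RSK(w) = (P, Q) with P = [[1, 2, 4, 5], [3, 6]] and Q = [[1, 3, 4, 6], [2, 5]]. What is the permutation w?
Reverse RSK: for i = n, n-1, ..., 1, locate i in Q, remove the corresponding corner cell from P, and reverse-bump its entry up through P; the value ejected from row 1 is w(i).

So w = 3 1 2 6 4 5.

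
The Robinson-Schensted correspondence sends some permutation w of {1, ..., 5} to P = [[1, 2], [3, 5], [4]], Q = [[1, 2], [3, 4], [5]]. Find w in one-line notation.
Reverse RSK: for i = n, n-1, ..., 1, locate i in Q, remove the corresponding corner cell from P, and reverse-bump its entry up through P; the value ejected from row 1 is w(i).

So w = 4 5 1 3 2.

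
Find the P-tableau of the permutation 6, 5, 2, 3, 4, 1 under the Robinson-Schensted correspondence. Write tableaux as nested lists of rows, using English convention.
P = [[1, 3, 4], [2], [5], [6]]

After inserting 6: P = [[6]].
After inserting 5: P = [[5], [6]].
After inserting 2: P = [[2], [5], [6]].
After inserting 3: P = [[2, 3], [5], [6]].
After inserting 4: P = [[2, 3, 4], [5], [6]].
After inserting 1: P = [[1, 3, 4], [2], [5], [6]].

So P = [[1, 3, 4], [2], [5], [6]].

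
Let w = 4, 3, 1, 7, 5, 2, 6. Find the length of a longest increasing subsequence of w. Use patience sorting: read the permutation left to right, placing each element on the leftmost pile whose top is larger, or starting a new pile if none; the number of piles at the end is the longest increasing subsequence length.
4: new pile. tops = [4]
3: onto pile 1 (replacing 4). tops = [3]
1: onto pile 1 (replacing 3). tops = [1]
7: new pile. tops = [1, 7]
5: onto pile 2 (replacing 7). tops = [1, 5]
2: onto pile 2 (replacing 5). tops = [1, 2]
6: new pile. tops = [1, 2, 6]

3 piles, so the longest increasing subsequence has length 3.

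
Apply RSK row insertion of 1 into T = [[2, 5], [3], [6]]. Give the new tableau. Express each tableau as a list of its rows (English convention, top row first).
[[1, 5], [2], [3], [6]]

In row 1, 1 replaces 2 (the leftmost entry greater than 1); 2 is bumped to row 2. In row 2, 2 replaces 3 (the leftmost entry greater than 2); 3 is bumped to row 3. In row 3, 3 replaces 6 (the leftmost entry greater than 3); 6 is bumped to row 4. 6 starts a new row 4. The new tableau is [[1, 5], [2], [3], [6]].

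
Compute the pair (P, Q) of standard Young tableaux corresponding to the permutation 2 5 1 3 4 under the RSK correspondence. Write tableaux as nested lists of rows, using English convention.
Insert each entry of the permutation into P by Schensted row insertion, recording in Q the position of each new cell.

Insert 2: appended to row 1. P = [[2]], Q = [[1]].
Insert 5: appended to row 1. P = [[2, 5]], Q = [[1, 2]].
Insert 1: 1 bumps 2 from row 1; 2 starts row 2. P = [[1, 5], [2]], Q = [[1, 2], [3]].
Insert 3: 3 bumps 5 from row 1; 5 appends to row 2. P = [[1, 3], [2, 5]], Q = [[1, 2], [3, 4]].
Insert 4: appended to row 1. P = [[1, 3, 4], [2, 5]], Q = [[1, 2, 5], [3, 4]].

So P = [[1, 3, 4], [2, 5]], Q = [[1, 2, 5], [3, 4]].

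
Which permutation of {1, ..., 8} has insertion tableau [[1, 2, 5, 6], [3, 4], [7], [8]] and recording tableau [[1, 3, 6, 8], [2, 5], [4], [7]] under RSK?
8 3 7 1 4 5 2 6

Reverse the RSK construction: for i from n down to 1, find the cell of Q containing i, remove the entry at that cell from P, and reverse-bump it up through P; the value ejected from row 1 is w(i).

Step i=8: Q has 8 at row 1, column 4; remove that cell from P, ejecting 6. So w(8) = 6. P is now [[1, 2, 5], [3, 4], [7], [8]].
Step i=7: Q has 7 at row 4, column 1; remove 8 from row 4 of P and reverse-bump: 8 enters row 3 and ejects 7; 7 enters row 2 and ejects 4; 4 enters row 1 and ejects 2. So w(7) = 2. P is now [[1, 4, 5], [3, 7], [8]].
Step i=6: Q has 6 at row 1, column 3; remove that cell from P, ejecting 5. So w(6) = 5. P is now [[1, 4], [3, 7], [8]].
Step i=5: Q has 5 at row 2, column 2; remove 7 from row 2 of P and reverse-bump: 7 enters row 1 and ejects 4. So w(5) = 4. P is now [[1, 7], [3], [8]].
Step i=4: Q has 4 at row 3, column 1; remove 8 from row 3 of P and reverse-bump: 8 enters row 2 and ejects 3; 3 enters row 1 and ejects 1. So w(4) = 1. P is now [[3, 7], [8]].
Step i=3: Q has 3 at row 1, column 2; remove that cell from P, ejecting 7. So w(3) = 7. P is now [[3], [8]].
Step i=2: Q has 2 at row 2, column 1; remove 8 from row 2 of P and reverse-bump: 8 enters row 1 and ejects 3. So w(2) = 3. P is now [[8]].
Step i=1: Q has 1 at row 1, column 1; remove that cell from P, ejecting 8. So w(1) = 8. P is now [].

So w = 8 3 7 1 4 5 2 6.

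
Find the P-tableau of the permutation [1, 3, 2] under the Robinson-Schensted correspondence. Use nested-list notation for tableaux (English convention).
P = [[1, 2], [3]]

Insert 1: appended to row 1. P = [[1]].
Insert 3: appended to row 1. P = [[1, 3]].
Insert 2: 2 bumps 3 from row 1; 3 starts row 2. P = [[1, 2], [3]].

So P = [[1, 2], [3]].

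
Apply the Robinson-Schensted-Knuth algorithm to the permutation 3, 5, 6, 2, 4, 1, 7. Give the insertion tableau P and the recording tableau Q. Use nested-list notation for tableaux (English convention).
Insert each entry of the permutation into P by Schensted row insertion, recording in Q the position of each new cell.

Insert 3: appended to row 1. P = [[3]].
Insert 5: appended to row 1. P = [[3, 5]].
Insert 6: appended to row 1. P = [[3, 5, 6]].
Insert 2: 2 bumps 3 from row 1; 3 starts row 2. P = [[2, 5, 6], [3]].
Insert 4: 4 bumps 5 from row 1; 5 appends to row 2. P = [[2, 4, 6], [3, 5]].
Insert 1: 1 bumps 2 from row 1; 2 bumps 3 from row 2; 3 starts row 3. P = [[1, 4, 6], [2, 5], [3]].
Insert 7: appended to row 1. P = [[1, 4, 6, 7], [2, 5], [3]].

So P = [[1, 4, 6, 7], [2, 5], [3]], Q = [[1, 2, 3, 7], [4, 5], [6]].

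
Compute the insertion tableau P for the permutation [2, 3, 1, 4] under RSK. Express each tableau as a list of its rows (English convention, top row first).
After inserting 2: P = [[2]].
After inserting 3: P = [[2, 3]].
After inserting 1: P = [[1, 3], [2]].
After inserting 4: P = [[1, 3, 4], [2]].

So P = [[1, 3, 4], [2]].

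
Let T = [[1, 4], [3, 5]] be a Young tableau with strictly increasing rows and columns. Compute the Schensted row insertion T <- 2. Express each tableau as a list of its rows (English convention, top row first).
In row 1, 2 replaces 4 (the leftmost entry greater than 2); 4 is bumped to row 2. In row 2, 4 replaces 5 (the leftmost entry greater than 4); 5 is bumped to row 3. 5 starts a new row 3. The new tableau is [[1, 2], [3, 4], [5]].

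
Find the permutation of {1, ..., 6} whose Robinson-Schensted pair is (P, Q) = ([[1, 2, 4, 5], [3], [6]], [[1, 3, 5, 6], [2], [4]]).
6 1 3 2 4 5

Reverse the RSK construction: for i from n down to 1, find the cell of Q containing i, remove the entry at that cell from P, and reverse-bump it up through P; the value ejected from row 1 is w(i).

Step i=6: Q has 6 at row 1, column 4; remove that cell from P, ejecting 5. So w(6) = 5. P is now [[1, 2, 4], [3], [6]].
Step i=5: Q has 5 at row 1, column 3; remove that cell from P, ejecting 4. So w(5) = 4. P is now [[1, 2], [3], [6]].
Step i=4: Q has 4 at row 3, column 1; remove 6 from row 3 of P and reverse-bump: 6 enters row 2 and ejects 3; 3 enters row 1 and ejects 2. So w(4) = 2. P is now [[1, 3], [6]].
Step i=3: Q has 3 at row 1, column 2; remove that cell from P, ejecting 3. So w(3) = 3. P is now [[1], [6]].
Step i=2: Q has 2 at row 2, column 1; remove 6 from row 2 of P and reverse-bump: 6 enters row 1 and ejects 1. So w(2) = 1. P is now [[6]].
Step i=1: Q has 1 at row 1, column 1; remove that cell from P, ejecting 6. So w(1) = 6. P is now [].

So w = 6 1 3 2 4 5.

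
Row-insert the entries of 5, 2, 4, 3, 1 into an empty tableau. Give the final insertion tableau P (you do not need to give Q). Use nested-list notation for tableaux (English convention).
Insert 5: appended to row 1. P = [[5]].
Insert 2: 2 bumps 5 from row 1; 5 starts row 2. P = [[2], [5]].
Insert 4: appended to row 1. P = [[2, 4], [5]].
Insert 3: 3 bumps 4 from row 1; 4 bumps 5 from row 2; 5 starts row 3. P = [[2, 3], [4], [5]].
Insert 1: 1 bumps 2 from row 1; 2 bumps 4 from row 2; 4 bumps 5 from row 3; 5 starts row 4. P = [[1, 3], [2], [4], [5]].

So P = [[1, 3], [2], [4], [5]].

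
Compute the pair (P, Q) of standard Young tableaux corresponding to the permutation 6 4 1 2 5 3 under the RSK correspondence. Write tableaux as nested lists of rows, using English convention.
Insert each entry of the permutation into P by Schensted row insertion, recording in Q the position of each new cell.

Insert 6: appended to row 1. P = [[6]].
Insert 4: 4 bumps 6 from row 1; 6 starts row 2. P = [[4], [6]].
Insert 1: 1 bumps 4 from row 1; 4 bumps 6 from row 2; 6 starts row 3. P = [[1], [4], [6]].
Insert 2: appended to row 1. P = [[1, 2], [4], [6]].
Insert 5: appended to row 1. P = [[1, 2, 5], [4], [6]].
Insert 3: 3 bumps 5 from row 1; 5 appends to row 2. P = [[1, 2, 3], [4, 5], [6]].

So P = [[1, 2, 3], [4, 5], [6]], Q = [[1, 4, 5], [2, 6], [3]].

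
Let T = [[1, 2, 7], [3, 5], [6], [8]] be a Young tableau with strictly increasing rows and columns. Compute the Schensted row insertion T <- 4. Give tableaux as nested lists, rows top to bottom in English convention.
In row 1, 4 replaces 7 (the leftmost entry greater than 4); 7 is bumped to row 2. 7 is appended to row 2. The new tableau is [[1, 2, 4], [3, 5, 7], [6], [8]].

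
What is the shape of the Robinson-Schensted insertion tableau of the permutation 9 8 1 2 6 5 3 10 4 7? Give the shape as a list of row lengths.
[5, 2, 1, 1, 1]

RSK row insertion gives P = [[1, 2, 3, 4, 7], [5, 10], [6], [8], [9]], which has shape [5, 2, 1, 1, 1].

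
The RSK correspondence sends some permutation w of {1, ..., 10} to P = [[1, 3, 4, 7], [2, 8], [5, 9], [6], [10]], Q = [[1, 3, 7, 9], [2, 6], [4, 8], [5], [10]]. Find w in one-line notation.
Reverse the RSK construction: for i from n down to 1, find the cell of Q containing i, remove the entry at that cell from P, and reverse-bump it up through P; the value ejected from row 1 is w(i).

Step i=10: Q has 10 at row 5, column 1; remove 10 from row 5 of P and reverse-bump: 10 enters row 4 and ejects 6; 6 enters row 3 and ejects 5; 5 enters row 2 and ejects 2; 2 enters row 1 and ejects 1. So w(10) = 1. P is now [[2, 3, 4, 7], [5, 8], [6, 9], [10]].
Step i=9: Q has 9 at row 1, column 4; remove that cell from P, ejecting 7. So w(9) = 7. P is now [[2, 3, 4], [5, 8], [6, 9], [10]].
Step i=8: Q has 8 at row 3, column 2; remove 9 from row 3 of P and reverse-bump: 9 enters row 2 and ejects 8; 8 enters row 1 and ejects 4. So w(8) = 4. P is now [[2, 3, 8], [5, 9], [6], [10]].
Step i=7: Q has 7 at row 1, column 3; remove that cell from P, ejecting 8. So w(7) = 8. P is now [[2, 3], [5, 9], [6], [10]].
Step i=6: Q has 6 at row 2, column 2; remove 9 from row 2 of P and reverse-bump: 9 enters row 1 and ejects 3. So w(6) = 3. P is now [[2, 9], [5], [6], [10]].
Step i=5: Q has 5 at row 4, column 1; remove 10 from row 4 of P and reverse-bump: 10 enters row 3 and ejects 6; 6 enters row 2 and ejects 5; 5 enters row 1 and ejects 2. So w(5) = 2. P is now [[5, 9], [6], [10]].
Step i=4: Q has 4 at row 3, column 1; remove 10 from row 3 of P and reverse-bump: 10 enters row 2 and ejects 6; 6 enters row 1 and ejects 5. So w(4) = 5. P is now [[6, 9], [10]].
Step i=3: Q has 3 at row 1, column 2; remove that cell from P, ejecting 9. So w(3) = 9. P is now [[6], [10]].
Step i=2: Q has 2 at row 2, column 1; remove 10 from row 2 of P and reverse-bump: 10 enters row 1 and ejects 6. So w(2) = 6. P is now [[10]].
Step i=1: Q has 1 at row 1, column 1; remove that cell from P, ejecting 10. So w(1) = 10. P is now [].

So w = 10 6 9 5 2 3 8 4 7 1.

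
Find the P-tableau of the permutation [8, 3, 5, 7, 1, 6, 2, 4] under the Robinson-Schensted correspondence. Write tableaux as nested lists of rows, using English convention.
P = [[1, 2, 4], [3, 5, 6], [7], [8]]

After inserting 8: P = [[8]].
After inserting 3: P = [[3], [8]].
After inserting 5: P = [[3, 5], [8]].
After inserting 7: P = [[3, 5, 7], [8]].
After inserting 1: P = [[1, 5, 7], [3], [8]].
After inserting 6: P = [[1, 5, 6], [3, 7], [8]].
After inserting 2: P = [[1, 2, 6], [3, 5], [7], [8]].
After inserting 4: P = [[1, 2, 4], [3, 5, 6], [7], [8]].

So P = [[1, 2, 4], [3, 5, 6], [7], [8]].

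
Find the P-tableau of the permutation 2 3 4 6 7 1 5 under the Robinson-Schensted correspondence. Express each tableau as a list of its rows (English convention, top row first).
P = [[1, 3, 4, 5, 7], [2, 6]]

Insert 2: appended to row 1. P = [[2]].
Insert 3: appended to row 1. P = [[2, 3]].
Insert 4: appended to row 1. P = [[2, 3, 4]].
Insert 6: appended to row 1. P = [[2, 3, 4, 6]].
Insert 7: appended to row 1. P = [[2, 3, 4, 6, 7]].
Insert 1: 1 bumps 2 from row 1; 2 starts row 2. P = [[1, 3, 4, 6, 7], [2]].
Insert 5: 5 bumps 6 from row 1; 6 appends to row 2. P = [[1, 3, 4, 5, 7], [2, 6]].

So P = [[1, 3, 4, 5, 7], [2, 6]].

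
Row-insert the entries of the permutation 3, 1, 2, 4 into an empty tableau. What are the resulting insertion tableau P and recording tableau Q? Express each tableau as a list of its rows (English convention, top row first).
P = [[1, 2, 4], [3]], Q = [[1, 3, 4], [2]]

Insert each entry of the permutation into P by Schensted row insertion, recording in Q the position of each new cell.

Insert 3: appended to row 1. P = [[3]], Q = [[1]].
Insert 1: 1 bumps 3 from row 1; 3 starts row 2. P = [[1], [3]], Q = [[1], [2]].
Insert 2: appended to row 1. P = [[1, 2], [3]], Q = [[1, 3], [2]].
Insert 4: appended to row 1. P = [[1, 2, 4], [3]], Q = [[1, 3, 4], [2]].

So P = [[1, 2, 4], [3]], Q = [[1, 3, 4], [2]].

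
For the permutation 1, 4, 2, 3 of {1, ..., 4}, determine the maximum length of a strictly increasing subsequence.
3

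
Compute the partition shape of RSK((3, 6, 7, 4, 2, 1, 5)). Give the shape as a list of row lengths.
[3, 2, 1, 1]

Row-insert each entry into an empty tableau.

After inserting 3: P = [[3]].
After inserting 6: P = [[3, 6]].
After inserting 7: P = [[3, 6, 7]].
After inserting 4: P = [[3, 4, 7], [6]].
After inserting 2: P = [[2, 4, 7], [3], [6]].
After inserting 1: P = [[1, 4, 7], [2], [3], [6]].
After inserting 5: P = [[1, 4, 5], [2, 7], [3], [6]].

The final insertion tableau P = [[1, 4, 5], [2, 7], [3], [6]] has shape [3, 2, 1, 1].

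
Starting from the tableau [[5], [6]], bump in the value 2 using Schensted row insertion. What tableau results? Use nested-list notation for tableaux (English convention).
In row 1, 2 replaces 5 (the leftmost entry greater than 2); 5 is bumped to row 2. In row 2, 5 replaces 6 (the leftmost entry greater than 5); 6 is bumped to row 3. 6 starts a new row 3. The new tableau is [[2], [5], [6]].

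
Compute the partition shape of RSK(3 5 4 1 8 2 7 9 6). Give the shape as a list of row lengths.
Row-insert each entry into an empty tableau.

After inserting 3: P = [[3]].
After inserting 5: P = [[3, 5]].
After inserting 4: P = [[3, 4], [5]].
After inserting 1: P = [[1, 4], [3], [5]].
After inserting 8: P = [[1, 4, 8], [3], [5]].
After inserting 2: P = [[1, 2, 8], [3, 4], [5]].
After inserting 7: P = [[1, 2, 7], [3, 4, 8], [5]].
After inserting 9: P = [[1, 2, 7, 9], [3, 4, 8], [5]].
After inserting 6: P = [[1, 2, 6, 9], [3, 4, 7], [5, 8]].

The final insertion tableau P = [[1, 2, 6, 9], [3, 4, 7], [5, 8]] has shape [4, 3, 2].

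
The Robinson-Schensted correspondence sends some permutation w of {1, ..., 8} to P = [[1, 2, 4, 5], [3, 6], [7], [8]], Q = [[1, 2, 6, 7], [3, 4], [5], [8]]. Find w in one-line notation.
Reverse RSK: for i = n, n-1, ..., 1, locate i in Q, remove the corresponding corner cell from P, and reverse-bump its entry up through P; the value ejected from row 1 is w(i).

So w = 3 8 1 7 2 4 6 5.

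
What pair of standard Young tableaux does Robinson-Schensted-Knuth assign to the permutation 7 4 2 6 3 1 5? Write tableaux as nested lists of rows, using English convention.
P = [[1, 3, 5], [2, 6], [4], [7]], Q = [[1, 4, 7], [2, 5], [3], [6]]

Insert each entry of the permutation into P by Schensted row insertion, recording in Q the position of each new cell.

Insert 7: appended to row 1. P = [[7]].
Insert 4: 4 bumps 7 from row 1; 7 starts row 2. P = [[4], [7]].
Insert 2: 2 bumps 4 from row 1; 4 bumps 7 from row 2; 7 starts row 3. P = [[2], [4], [7]].
Insert 6: appended to row 1. P = [[2, 6], [4], [7]].
Insert 3: 3 bumps 6 from row 1; 6 appends to row 2. P = [[2, 3], [4, 6], [7]].
Insert 1: 1 bumps 2 from row 1; 2 bumps 4 from row 2; 4 bumps 7 from row 3; 7 starts row 4. P = [[1, 3], [2, 6], [4], [7]].
Insert 5: appended to row 1. P = [[1, 3, 5], [2, 6], [4], [7]].

So P = [[1, 3, 5], [2, 6], [4], [7]], Q = [[1, 4, 7], [2, 5], [3], [6]].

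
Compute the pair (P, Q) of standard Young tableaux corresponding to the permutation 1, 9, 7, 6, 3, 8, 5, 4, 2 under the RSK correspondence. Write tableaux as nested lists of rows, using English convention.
P = [[1, 2, 4], [3, 8], [5], [6], [7], [9]], Q = [[1, 2, 6], [3, 7], [4], [5], [8], [9]]

Insert each entry of the permutation into P by Schensted row insertion, recording in Q the position of each new cell.

Insert 1: appended to row 1. P = [[1]], Q = [[1]].
Insert 9: appended to row 1. P = [[1, 9]], Q = [[1, 2]].
Insert 7: 7 bumps 9 from row 1; 9 starts row 2. P = [[1, 7], [9]], Q = [[1, 2], [3]].
Insert 6: 6 bumps 7 from row 1; 7 bumps 9 from row 2; 9 starts row 3. P = [[1, 6], [7], [9]], Q = [[1, 2], [3], [4]].
Insert 3: 3 bumps 6 from row 1; 6 bumps 7 from row 2; 7 bumps 9 from row 3; 9 starts row 4. P = [[1, 3], [6], [7], [9]], Q = [[1, 2], [3], [4], [5]].
Insert 8: appended to row 1. P = [[1, 3, 8], [6], [7], [9]], Q = [[1, 2, 6], [3], [4], [5]].
Insert 5: 5 bumps 8 from row 1; 8 appends to row 2. P = [[1, 3, 5], [6, 8], [7], [9]], Q = [[1, 2, 6], [3, 7], [4], [5]].
Insert 4: 4 bumps 5 from row 1; 5 bumps 6 from row 2; 6 bumps 7 from row 3; 7 bumps 9 from row 4; 9 starts row 5. P = [[1, 3, 4], [5, 8], [6], [7], [9]], Q = [[1, 2, 6], [3, 7], [4], [5], [8]].
Insert 2: 2 bumps 3 from row 1; 3 bumps 5 from row 2; 5 bumps 6 from row 3; 6 bumps 7 from row 4; 7 bumps 9 from row 5; 9 starts row 6. P = [[1, 2, 4], [3, 8], [5], [6], [7], [9]], Q = [[1, 2, 6], [3, 7], [4], [5], [8], [9]].

So P = [[1, 2, 4], [3, 8], [5], [6], [7], [9]], Q = [[1, 2, 6], [3, 7], [4], [5], [8], [9]].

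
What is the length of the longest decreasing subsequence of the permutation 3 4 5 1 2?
2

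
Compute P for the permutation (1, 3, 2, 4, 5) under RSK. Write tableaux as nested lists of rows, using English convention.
Insert 1: appended to row 1. P = [[1]].
Insert 3: appended to row 1. P = [[1, 3]].
Insert 2: 2 bumps 3 from row 1; 3 starts row 2. P = [[1, 2], [3]].
Insert 4: appended to row 1. P = [[1, 2, 4], [3]].
Insert 5: appended to row 1. P = [[1, 2, 4, 5], [3]].

So P = [[1, 2, 4, 5], [3]].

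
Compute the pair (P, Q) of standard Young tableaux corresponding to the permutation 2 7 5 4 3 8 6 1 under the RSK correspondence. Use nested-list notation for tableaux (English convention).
Insert each entry of the permutation into P by Schensted row insertion, recording in Q the position of each new cell.

Insert 2: appended to row 1. P = [[2]].
Insert 7: appended to row 1. P = [[2, 7]].
Insert 5: 5 bumps 7 from row 1; 7 starts row 2. P = [[2, 5], [7]].
Insert 4: 4 bumps 5 from row 1; 5 bumps 7 from row 2; 7 starts row 3. P = [[2, 4], [5], [7]].
Insert 3: 3 bumps 4 from row 1; 4 bumps 5 from row 2; 5 bumps 7 from row 3; 7 starts row 4. P = [[2, 3], [4], [5], [7]].
Insert 8: appended to row 1. P = [[2, 3, 8], [4], [5], [7]].
Insert 6: 6 bumps 8 from row 1; 8 appends to row 2. P = [[2, 3, 6], [4, 8], [5], [7]].
Insert 1: 1 bumps 2 from row 1; 2 bumps 4 from row 2; 4 bumps 5 from row 3; 5 bumps 7 from row 4; 7 starts row 5. P = [[1, 3, 6], [2, 8], [4], [5], [7]].

So P = [[1, 3, 6], [2, 8], [4], [5], [7]], Q = [[1, 2, 6], [3, 7], [4], [5], [8]].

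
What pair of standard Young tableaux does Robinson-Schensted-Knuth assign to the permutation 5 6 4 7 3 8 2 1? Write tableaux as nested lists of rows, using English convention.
P = [[1, 6, 7, 8], [2], [3], [4], [5]], Q = [[1, 2, 4, 6], [3], [5], [7], [8]]

Insert each entry of the permutation into P by Schensted row insertion, recording in Q the position of each new cell.

Insert 5: appended to row 1. P = [[5]].
Insert 6: appended to row 1. P = [[5, 6]].
Insert 4: 4 bumps 5 from row 1; 5 starts row 2. P = [[4, 6], [5]].
Insert 7: appended to row 1. P = [[4, 6, 7], [5]].
Insert 3: 3 bumps 4 from row 1; 4 bumps 5 from row 2; 5 starts row 3. P = [[3, 6, 7], [4], [5]].
Insert 8: appended to row 1. P = [[3, 6, 7, 8], [4], [5]].
Insert 2: 2 bumps 3 from row 1; 3 bumps 4 from row 2; 4 bumps 5 from row 3; 5 starts row 4. P = [[2, 6, 7, 8], [3], [4], [5]].
Insert 1: 1 bumps 2 from row 1; 2 bumps 3 from row 2; 3 bumps 4 from row 3; 4 bumps 5 from row 4; 5 starts row 5. P = [[1, 6, 7, 8], [2], [3], [4], [5]].

So P = [[1, 6, 7, 8], [2], [3], [4], [5]], Q = [[1, 2, 4, 6], [3], [5], [7], [8]].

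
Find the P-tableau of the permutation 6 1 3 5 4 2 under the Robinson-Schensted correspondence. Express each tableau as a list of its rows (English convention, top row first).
Insert 6: appended to row 1. P = [[6]].
Insert 1: 1 bumps 6 from row 1; 6 starts row 2. P = [[1], [6]].
Insert 3: appended to row 1. P = [[1, 3], [6]].
Insert 5: appended to row 1. P = [[1, 3, 5], [6]].
Insert 4: 4 bumps 5 from row 1; 5 bumps 6 from row 2; 6 starts row 3. P = [[1, 3, 4], [5], [6]].
Insert 2: 2 bumps 3 from row 1; 3 bumps 5 from row 2; 5 bumps 6 from row 3; 6 starts row 4. P = [[1, 2, 4], [3], [5], [6]].

So P = [[1, 2, 4], [3], [5], [6]].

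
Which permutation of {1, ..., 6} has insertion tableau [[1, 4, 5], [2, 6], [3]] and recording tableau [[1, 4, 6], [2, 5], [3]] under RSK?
Reverse the RSK construction: for i from n down to 1, find the cell of Q containing i, remove the entry at that cell from P, and reverse-bump it up through P; the value ejected from row 1 is w(i).

Step i=6: Q has 6 at row 1, column 3; remove that cell from P, ejecting 5. So w(6) = 5. P is now [[1, 4], [2, 6], [3]].
Step i=5: Q has 5 at row 2, column 2; remove 6 from row 2 of P and reverse-bump: 6 enters row 1 and ejects 4. So w(5) = 4. P is now [[1, 6], [2], [3]].
Step i=4: Q has 4 at row 1, column 2; remove that cell from P, ejecting 6. So w(4) = 6. P is now [[1], [2], [3]].
Step i=3: Q has 3 at row 3, column 1; remove 3 from row 3 of P and reverse-bump: 3 enters row 2 and ejects 2; 2 enters row 1 and ejects 1. So w(3) = 1. P is now [[2], [3]].
Step i=2: Q has 2 at row 2, column 1; remove 3 from row 2 of P and reverse-bump: 3 enters row 1 and ejects 2. So w(2) = 2. P is now [[3]].
Step i=1: Q has 1 at row 1, column 1; remove that cell from P, ejecting 3. So w(1) = 3. P is now [].

So w = 3 2 1 6 4 5.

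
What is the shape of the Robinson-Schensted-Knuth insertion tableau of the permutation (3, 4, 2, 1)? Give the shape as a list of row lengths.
[2, 1, 1]

Row-insert each entry into an empty tableau.

After inserting 3: P = [[3]].
After inserting 4: P = [[3, 4]].
After inserting 2: P = [[2, 4], [3]].
After inserting 1: P = [[1, 4], [2], [3]].

The final insertion tableau P = [[1, 4], [2], [3]] has shape [2, 1, 1].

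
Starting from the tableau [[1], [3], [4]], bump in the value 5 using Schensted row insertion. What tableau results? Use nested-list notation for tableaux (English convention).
5 is larger than every entry of row 1, so it is appended to row 1. The new tableau is [[1, 5], [3], [4]].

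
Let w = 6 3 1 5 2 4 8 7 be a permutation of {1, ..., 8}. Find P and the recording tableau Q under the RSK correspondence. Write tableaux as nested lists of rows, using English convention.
P = [[1, 2, 4, 7], [3, 5, 8], [6]], Q = [[1, 4, 6, 7], [2, 5, 8], [3]]

Insert each entry of the permutation into P by Schensted row insertion, recording in Q the position of each new cell.

Insert 6: appended to row 1. P = [[6]].
Insert 3: 3 bumps 6 from row 1; 6 starts row 2. P = [[3], [6]].
Insert 1: 1 bumps 3 from row 1; 3 bumps 6 from row 2; 6 starts row 3. P = [[1], [3], [6]].
Insert 5: appended to row 1. P = [[1, 5], [3], [6]].
Insert 2: 2 bumps 5 from row 1; 5 appends to row 2. P = [[1, 2], [3, 5], [6]].
Insert 4: appended to row 1. P = [[1, 2, 4], [3, 5], [6]].
Insert 8: appended to row 1. P = [[1, 2, 4, 8], [3, 5], [6]].
Insert 7: 7 bumps 8 from row 1; 8 appends to row 2. P = [[1, 2, 4, 7], [3, 5, 8], [6]].

So P = [[1, 2, 4, 7], [3, 5, 8], [6]], Q = [[1, 4, 6, 7], [2, 5, 8], [3]].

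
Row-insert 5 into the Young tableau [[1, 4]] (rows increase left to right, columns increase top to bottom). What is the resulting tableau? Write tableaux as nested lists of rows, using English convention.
5 is larger than every entry of row 1, so it is appended to row 1. The new tableau is [[1, 4, 5]].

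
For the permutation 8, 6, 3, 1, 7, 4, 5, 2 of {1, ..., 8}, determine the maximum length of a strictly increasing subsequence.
3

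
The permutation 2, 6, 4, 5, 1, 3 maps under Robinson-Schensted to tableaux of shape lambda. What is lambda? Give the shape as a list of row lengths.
[3, 2, 1]

Row-insert each entry into an empty tableau.

After inserting 2: P = [[2]].
After inserting 6: P = [[2, 6]].
After inserting 4: P = [[2, 4], [6]].
After inserting 5: P = [[2, 4, 5], [6]].
After inserting 1: P = [[1, 4, 5], [2], [6]].
After inserting 3: P = [[1, 3, 5], [2, 4], [6]].

The final insertion tableau P = [[1, 3, 5], [2, 4], [6]] has shape [3, 2, 1].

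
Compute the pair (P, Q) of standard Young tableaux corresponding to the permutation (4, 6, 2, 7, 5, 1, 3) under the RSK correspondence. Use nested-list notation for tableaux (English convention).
P = [[1, 3, 7], [2, 5], [4, 6]], Q = [[1, 2, 4], [3, 5], [6, 7]]

Insert each entry of the permutation into P by Schensted row insertion, recording in Q the position of each new cell.

Insert 4: appended to row 1. P = [[4]], Q = [[1]].
Insert 6: appended to row 1. P = [[4, 6]], Q = [[1, 2]].
Insert 2: 2 bumps 4 from row 1; 4 starts row 2. P = [[2, 6], [4]], Q = [[1, 2], [3]].
Insert 7: appended to row 1. P = [[2, 6, 7], [4]], Q = [[1, 2, 4], [3]].
Insert 5: 5 bumps 6 from row 1; 6 appends to row 2. P = [[2, 5, 7], [4, 6]], Q = [[1, 2, 4], [3, 5]].
Insert 1: 1 bumps 2 from row 1; 2 bumps 4 from row 2; 4 starts row 3. P = [[1, 5, 7], [2, 6], [4]], Q = [[1, 2, 4], [3, 5], [6]].
Insert 3: 3 bumps 5 from row 1; 5 bumps 6 from row 2; 6 appends to row 3. P = [[1, 3, 7], [2, 5], [4, 6]], Q = [[1, 2, 4], [3, 5], [6, 7]].

So P = [[1, 3, 7], [2, 5], [4, 6]], Q = [[1, 2, 4], [3, 5], [6, 7]].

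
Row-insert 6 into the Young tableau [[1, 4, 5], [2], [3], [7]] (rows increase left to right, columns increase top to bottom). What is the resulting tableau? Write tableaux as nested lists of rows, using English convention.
6 is larger than every entry of row 1, so it is appended to row 1. The new tableau is [[1, 4, 5, 6], [2], [3], [7]].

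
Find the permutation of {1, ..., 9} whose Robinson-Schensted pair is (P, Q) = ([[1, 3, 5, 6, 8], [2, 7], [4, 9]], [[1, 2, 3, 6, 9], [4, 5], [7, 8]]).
2 4 9 3 5 7 1 6 8

Reverse RSK: for i = n, n-1, ..., 1, locate i in Q, remove the corresponding corner cell from P, and reverse-bump its entry up through P; the value ejected from row 1 is w(i).

So w = 2 4 9 3 5 7 1 6 8.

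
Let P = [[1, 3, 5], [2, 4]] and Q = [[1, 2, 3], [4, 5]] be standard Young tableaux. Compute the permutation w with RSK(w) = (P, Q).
2 4 5 1 3

Reverse the RSK construction: for i from n down to 1, find the cell of Q containing i, remove the entry at that cell from P, and reverse-bump it up through P; the value ejected from row 1 is w(i).

Step i=5: Q has 5 at row 2, column 2; remove 4 from row 2 of P and reverse-bump: 4 enters row 1 and ejects 3. So w(5) = 3. P is now [[1, 4, 5], [2]].
Step i=4: Q has 4 at row 2, column 1; remove 2 from row 2 of P and reverse-bump: 2 enters row 1 and ejects 1. So w(4) = 1. P is now [[2, 4, 5]].
Step i=3: Q has 3 at row 1, column 3; remove that cell from P, ejecting 5. So w(3) = 5. P is now [[2, 4]].
Step i=2: Q has 2 at row 1, column 2; remove that cell from P, ejecting 4. So w(2) = 4. P is now [[2]].
Step i=1: Q has 1 at row 1, column 1; remove that cell from P, ejecting 2. So w(1) = 2. P is now [].

So w = 2 4 5 1 3.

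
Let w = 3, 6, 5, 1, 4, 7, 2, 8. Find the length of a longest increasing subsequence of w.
4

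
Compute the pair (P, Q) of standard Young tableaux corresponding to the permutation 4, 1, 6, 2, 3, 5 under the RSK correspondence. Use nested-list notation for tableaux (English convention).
P = [[1, 2, 3, 5], [4, 6]], Q = [[1, 3, 5, 6], [2, 4]]

Insert each entry of the permutation into P by Schensted row insertion, recording in Q the position of each new cell.

Insert 4: appended to row 1. P = [[4]], Q = [[1]].
Insert 1: 1 bumps 4 from row 1; 4 starts row 2. P = [[1], [4]], Q = [[1], [2]].
Insert 6: appended to row 1. P = [[1, 6], [4]], Q = [[1, 3], [2]].
Insert 2: 2 bumps 6 from row 1; 6 appends to row 2. P = [[1, 2], [4, 6]], Q = [[1, 3], [2, 4]].
Insert 3: appended to row 1. P = [[1, 2, 3], [4, 6]], Q = [[1, 3, 5], [2, 4]].
Insert 5: appended to row 1. P = [[1, 2, 3, 5], [4, 6]], Q = [[1, 3, 5, 6], [2, 4]].

So P = [[1, 2, 3, 5], [4, 6]], Q = [[1, 3, 5, 6], [2, 4]].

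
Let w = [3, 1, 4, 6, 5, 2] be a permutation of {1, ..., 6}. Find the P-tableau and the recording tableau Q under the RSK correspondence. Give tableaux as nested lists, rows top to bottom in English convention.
Insert each entry of the permutation into P by Schensted row insertion, recording in Q the position of each new cell.

Insert 3: appended to row 1. P = [[3]], Q = [[1]].
Insert 1: 1 bumps 3 from row 1; 3 starts row 2. P = [[1], [3]], Q = [[1], [2]].
Insert 4: appended to row 1. P = [[1, 4], [3]], Q = [[1, 3], [2]].
Insert 6: appended to row 1. P = [[1, 4, 6], [3]], Q = [[1, 3, 4], [2]].
Insert 5: 5 bumps 6 from row 1; 6 appends to row 2. P = [[1, 4, 5], [3, 6]], Q = [[1, 3, 4], [2, 5]].
Insert 2: 2 bumps 4 from row 1; 4 bumps 6 from row 2; 6 starts row 3. P = [[1, 2, 5], [3, 4], [6]], Q = [[1, 3, 4], [2, 5], [6]].

So P = [[1, 2, 5], [3, 4], [6]], Q = [[1, 3, 4], [2, 5], [6]].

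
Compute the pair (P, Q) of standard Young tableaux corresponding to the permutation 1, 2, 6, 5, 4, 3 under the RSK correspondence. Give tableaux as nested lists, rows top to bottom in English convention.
P = [[1, 2, 3], [4], [5], [6]], Q = [[1, 2, 3], [4], [5], [6]]

Insert each entry of the permutation into P by Schensted row insertion, recording in Q the position of each new cell.

Insert 1: appended to row 1. P = [[1]], Q = [[1]].
Insert 2: appended to row 1. P = [[1, 2]], Q = [[1, 2]].
Insert 6: appended to row 1. P = [[1, 2, 6]], Q = [[1, 2, 3]].
Insert 5: 5 bumps 6 from row 1; 6 starts row 2. P = [[1, 2, 5], [6]], Q = [[1, 2, 3], [4]].
Insert 4: 4 bumps 5 from row 1; 5 bumps 6 from row 2; 6 starts row 3. P = [[1, 2, 4], [5], [6]], Q = [[1, 2, 3], [4], [5]].
Insert 3: 3 bumps 4 from row 1; 4 bumps 5 from row 2; 5 bumps 6 from row 3; 6 starts row 4. P = [[1, 2, 3], [4], [5], [6]], Q = [[1, 2, 3], [4], [5], [6]].

So P = [[1, 2, 3], [4], [5], [6]], Q = [[1, 2, 3], [4], [5], [6]].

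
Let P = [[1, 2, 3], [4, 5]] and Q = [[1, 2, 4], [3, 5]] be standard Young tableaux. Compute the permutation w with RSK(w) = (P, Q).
Reverse the RSK construction: for i from n down to 1, find the cell of Q containing i, remove the entry at that cell from P, and reverse-bump it up through P; the value ejected from row 1 is w(i).

Step i=5: Q has 5 at row 2, column 2; remove 5 from row 2 of P and reverse-bump: 5 enters row 1 and ejects 3. So w(5) = 3. P is now [[1, 2, 5], [4]].
Step i=4: Q has 4 at row 1, column 3; remove that cell from P, ejecting 5. So w(4) = 5. P is now [[1, 2], [4]].
Step i=3: Q has 3 at row 2, column 1; remove 4 from row 2 of P and reverse-bump: 4 enters row 1 and ejects 2. So w(3) = 2. P is now [[1, 4]].
Step i=2: Q has 2 at row 1, column 2; remove that cell from P, ejecting 4. So w(2) = 4. P is now [[1]].
Step i=1: Q has 1 at row 1, column 1; remove that cell from P, ejecting 1. So w(1) = 1. P is now [].

So w = 1 4 2 5 3.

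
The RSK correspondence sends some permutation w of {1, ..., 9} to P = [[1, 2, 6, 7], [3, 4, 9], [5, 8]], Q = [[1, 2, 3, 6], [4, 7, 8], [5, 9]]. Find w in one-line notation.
3 5 8 4 1 9 6 7 2

Reverse the RSK construction: for i from n down to 1, find the cell of Q containing i, remove the entry at that cell from P, and reverse-bump it up through P; the value ejected from row 1 is w(i).

Step i=9: Q has 9 at row 3, column 2; remove 8 from row 3 of P and reverse-bump: 8 enters row 2 and ejects 4; 4 enters row 1 and ejects 2. So w(9) = 2. P is now [[1, 4, 6, 7], [3, 8, 9], [5]].
Step i=8: Q has 8 at row 2, column 3; remove 9 from row 2 of P and reverse-bump: 9 enters row 1 and ejects 7. So w(8) = 7. P is now [[1, 4, 6, 9], [3, 8], [5]].
Step i=7: Q has 7 at row 2, column 2; remove 8 from row 2 of P and reverse-bump: 8 enters row 1 and ejects 6. So w(7) = 6. P is now [[1, 4, 8, 9], [3], [5]].
Step i=6: Q has 6 at row 1, column 4; remove that cell from P, ejecting 9. So w(6) = 9. P is now [[1, 4, 8], [3], [5]].
Step i=5: Q has 5 at row 3, column 1; remove 5 from row 3 of P and reverse-bump: 5 enters row 2 and ejects 3; 3 enters row 1 and ejects 1. So w(5) = 1. P is now [[3, 4, 8], [5]].
Step i=4: Q has 4 at row 2, column 1; remove 5 from row 2 of P and reverse-bump: 5 enters row 1 and ejects 4. So w(4) = 4. P is now [[3, 5, 8]].
Step i=3: Q has 3 at row 1, column 3; remove that cell from P, ejecting 8. So w(3) = 8. P is now [[3, 5]].
Step i=2: Q has 2 at row 1, column 2; remove that cell from P, ejecting 5. So w(2) = 5. P is now [[3]].
Step i=1: Q has 1 at row 1, column 1; remove that cell from P, ejecting 3. So w(1) = 3. P is now [].

So w = 3 5 8 4 1 9 6 7 2.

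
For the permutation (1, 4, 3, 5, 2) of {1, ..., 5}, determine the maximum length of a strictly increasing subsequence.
3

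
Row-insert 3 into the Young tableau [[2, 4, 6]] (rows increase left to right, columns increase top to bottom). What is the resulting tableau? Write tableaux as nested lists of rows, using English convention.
[[2, 3, 6], [4]]

In row 1, 3 replaces 4 (the leftmost entry greater than 3); 4 is bumped to row 2. 4 starts a new row 2. The new tableau is [[2, 3, 6], [4]].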